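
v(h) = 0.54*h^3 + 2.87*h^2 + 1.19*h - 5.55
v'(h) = 1.62*h^2 + 5.74*h + 1.19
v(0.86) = -2.06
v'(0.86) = 7.32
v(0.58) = -3.79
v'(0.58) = 5.06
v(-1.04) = -4.29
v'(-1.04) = -3.03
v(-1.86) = -1.31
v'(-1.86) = -3.88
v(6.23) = 243.83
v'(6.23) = 99.83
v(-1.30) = -3.43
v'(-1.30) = -3.53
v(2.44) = 22.28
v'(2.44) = 24.84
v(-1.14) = -3.98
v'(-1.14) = -3.25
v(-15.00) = -1200.15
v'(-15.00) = 279.59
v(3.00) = 38.43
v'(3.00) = 32.99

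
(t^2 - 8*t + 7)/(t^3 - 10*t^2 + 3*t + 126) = (t - 1)/(t^2 - 3*t - 18)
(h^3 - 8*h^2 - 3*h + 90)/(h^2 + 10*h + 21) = (h^2 - 11*h + 30)/(h + 7)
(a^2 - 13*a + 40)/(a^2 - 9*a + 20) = (a - 8)/(a - 4)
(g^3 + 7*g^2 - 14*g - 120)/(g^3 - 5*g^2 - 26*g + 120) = (g + 6)/(g - 6)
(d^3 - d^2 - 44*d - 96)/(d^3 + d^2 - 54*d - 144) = (d + 4)/(d + 6)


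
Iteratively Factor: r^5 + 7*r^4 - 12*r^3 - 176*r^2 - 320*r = (r)*(r^4 + 7*r^3 - 12*r^2 - 176*r - 320) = r*(r - 5)*(r^3 + 12*r^2 + 48*r + 64) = r*(r - 5)*(r + 4)*(r^2 + 8*r + 16) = r*(r - 5)*(r + 4)^2*(r + 4)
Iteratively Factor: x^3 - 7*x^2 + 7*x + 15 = (x + 1)*(x^2 - 8*x + 15) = (x - 3)*(x + 1)*(x - 5)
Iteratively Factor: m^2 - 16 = (m + 4)*(m - 4)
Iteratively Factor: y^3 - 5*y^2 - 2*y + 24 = (y - 4)*(y^2 - y - 6) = (y - 4)*(y + 2)*(y - 3)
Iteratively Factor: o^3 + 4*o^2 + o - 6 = (o - 1)*(o^2 + 5*o + 6) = (o - 1)*(o + 2)*(o + 3)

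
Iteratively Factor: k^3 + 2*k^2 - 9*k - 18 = (k + 2)*(k^2 - 9) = (k + 2)*(k + 3)*(k - 3)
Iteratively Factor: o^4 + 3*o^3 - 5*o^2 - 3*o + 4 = (o + 4)*(o^3 - o^2 - o + 1) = (o - 1)*(o + 4)*(o^2 - 1) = (o - 1)*(o + 1)*(o + 4)*(o - 1)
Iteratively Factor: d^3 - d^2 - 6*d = (d + 2)*(d^2 - 3*d) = d*(d + 2)*(d - 3)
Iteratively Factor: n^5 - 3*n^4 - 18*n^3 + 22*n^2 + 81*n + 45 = (n + 1)*(n^4 - 4*n^3 - 14*n^2 + 36*n + 45) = (n + 1)^2*(n^3 - 5*n^2 - 9*n + 45) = (n - 3)*(n + 1)^2*(n^2 - 2*n - 15) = (n - 5)*(n - 3)*(n + 1)^2*(n + 3)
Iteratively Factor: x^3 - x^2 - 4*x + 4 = (x + 2)*(x^2 - 3*x + 2) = (x - 1)*(x + 2)*(x - 2)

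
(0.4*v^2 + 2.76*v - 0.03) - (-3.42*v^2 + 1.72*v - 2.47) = 3.82*v^2 + 1.04*v + 2.44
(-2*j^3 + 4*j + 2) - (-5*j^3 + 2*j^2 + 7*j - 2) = 3*j^3 - 2*j^2 - 3*j + 4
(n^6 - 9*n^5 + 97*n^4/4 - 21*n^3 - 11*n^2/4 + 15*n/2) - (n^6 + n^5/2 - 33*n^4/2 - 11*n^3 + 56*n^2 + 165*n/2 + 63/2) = -19*n^5/2 + 163*n^4/4 - 10*n^3 - 235*n^2/4 - 75*n - 63/2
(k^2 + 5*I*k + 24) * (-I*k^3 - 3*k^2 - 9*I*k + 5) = -I*k^5 + 2*k^4 - 48*I*k^3 - 22*k^2 - 191*I*k + 120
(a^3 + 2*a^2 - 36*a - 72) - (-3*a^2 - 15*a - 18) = a^3 + 5*a^2 - 21*a - 54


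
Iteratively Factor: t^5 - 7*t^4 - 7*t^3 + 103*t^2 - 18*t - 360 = (t - 3)*(t^4 - 4*t^3 - 19*t^2 + 46*t + 120) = (t - 3)*(t + 2)*(t^3 - 6*t^2 - 7*t + 60) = (t - 3)*(t + 2)*(t + 3)*(t^2 - 9*t + 20) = (t - 5)*(t - 3)*(t + 2)*(t + 3)*(t - 4)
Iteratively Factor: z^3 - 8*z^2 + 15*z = (z - 5)*(z^2 - 3*z) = z*(z - 5)*(z - 3)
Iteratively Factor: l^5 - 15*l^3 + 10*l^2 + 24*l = (l - 3)*(l^4 + 3*l^3 - 6*l^2 - 8*l) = l*(l - 3)*(l^3 + 3*l^2 - 6*l - 8) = l*(l - 3)*(l - 2)*(l^2 + 5*l + 4) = l*(l - 3)*(l - 2)*(l + 4)*(l + 1)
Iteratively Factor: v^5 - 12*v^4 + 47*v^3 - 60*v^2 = (v - 5)*(v^4 - 7*v^3 + 12*v^2) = (v - 5)*(v - 3)*(v^3 - 4*v^2) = v*(v - 5)*(v - 3)*(v^2 - 4*v) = v*(v - 5)*(v - 4)*(v - 3)*(v)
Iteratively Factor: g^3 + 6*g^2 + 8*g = (g + 2)*(g^2 + 4*g) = g*(g + 2)*(g + 4)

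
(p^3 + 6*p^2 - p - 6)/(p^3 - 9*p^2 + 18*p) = (p^3 + 6*p^2 - p - 6)/(p*(p^2 - 9*p + 18))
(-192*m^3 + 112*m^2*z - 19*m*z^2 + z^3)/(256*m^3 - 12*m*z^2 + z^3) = (-3*m + z)/(4*m + z)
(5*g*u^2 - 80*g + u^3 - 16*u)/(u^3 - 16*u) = (5*g + u)/u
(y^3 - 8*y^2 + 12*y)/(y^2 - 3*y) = (y^2 - 8*y + 12)/(y - 3)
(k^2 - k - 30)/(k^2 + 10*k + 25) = (k - 6)/(k + 5)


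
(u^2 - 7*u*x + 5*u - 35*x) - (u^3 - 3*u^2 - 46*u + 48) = -u^3 + 4*u^2 - 7*u*x + 51*u - 35*x - 48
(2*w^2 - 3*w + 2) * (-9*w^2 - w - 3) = -18*w^4 + 25*w^3 - 21*w^2 + 7*w - 6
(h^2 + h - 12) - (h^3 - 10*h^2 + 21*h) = -h^3 + 11*h^2 - 20*h - 12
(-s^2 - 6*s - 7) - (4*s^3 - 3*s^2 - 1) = -4*s^3 + 2*s^2 - 6*s - 6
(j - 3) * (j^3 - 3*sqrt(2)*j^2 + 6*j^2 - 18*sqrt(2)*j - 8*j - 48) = j^4 - 3*sqrt(2)*j^3 + 3*j^3 - 26*j^2 - 9*sqrt(2)*j^2 - 24*j + 54*sqrt(2)*j + 144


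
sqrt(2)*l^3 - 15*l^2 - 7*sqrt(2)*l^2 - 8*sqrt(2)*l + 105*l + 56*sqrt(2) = (l - 7)*(l - 8*sqrt(2))*(sqrt(2)*l + 1)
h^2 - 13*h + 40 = (h - 8)*(h - 5)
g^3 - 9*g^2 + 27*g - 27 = (g - 3)^3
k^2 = k^2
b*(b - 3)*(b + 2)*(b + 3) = b^4 + 2*b^3 - 9*b^2 - 18*b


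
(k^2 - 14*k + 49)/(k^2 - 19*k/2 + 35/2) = 2*(k - 7)/(2*k - 5)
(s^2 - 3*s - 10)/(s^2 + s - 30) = (s + 2)/(s + 6)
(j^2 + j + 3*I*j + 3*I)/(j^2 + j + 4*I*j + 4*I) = (j + 3*I)/(j + 4*I)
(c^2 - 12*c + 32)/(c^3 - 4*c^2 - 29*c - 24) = (c - 4)/(c^2 + 4*c + 3)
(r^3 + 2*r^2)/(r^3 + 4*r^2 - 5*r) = r*(r + 2)/(r^2 + 4*r - 5)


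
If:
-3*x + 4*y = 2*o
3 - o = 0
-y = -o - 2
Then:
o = 3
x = 14/3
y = 5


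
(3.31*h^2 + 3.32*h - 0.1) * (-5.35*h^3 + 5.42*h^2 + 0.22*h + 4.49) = -17.7085*h^5 + 0.178200000000004*h^4 + 19.2576*h^3 + 15.0503*h^2 + 14.8848*h - 0.449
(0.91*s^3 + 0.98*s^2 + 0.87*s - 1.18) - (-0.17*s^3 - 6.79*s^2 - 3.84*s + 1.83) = 1.08*s^3 + 7.77*s^2 + 4.71*s - 3.01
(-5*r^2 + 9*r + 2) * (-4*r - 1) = 20*r^3 - 31*r^2 - 17*r - 2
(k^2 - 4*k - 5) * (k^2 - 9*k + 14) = k^4 - 13*k^3 + 45*k^2 - 11*k - 70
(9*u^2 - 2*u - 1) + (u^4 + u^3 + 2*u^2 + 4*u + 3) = u^4 + u^3 + 11*u^2 + 2*u + 2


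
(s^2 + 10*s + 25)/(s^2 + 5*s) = (s + 5)/s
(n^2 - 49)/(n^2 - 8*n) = (n^2 - 49)/(n*(n - 8))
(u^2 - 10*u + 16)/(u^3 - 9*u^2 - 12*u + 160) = (u - 2)/(u^2 - u - 20)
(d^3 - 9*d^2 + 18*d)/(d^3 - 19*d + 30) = d*(d - 6)/(d^2 + 3*d - 10)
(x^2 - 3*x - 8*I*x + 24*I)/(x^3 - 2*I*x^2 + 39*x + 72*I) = (x - 3)/(x^2 + 6*I*x - 9)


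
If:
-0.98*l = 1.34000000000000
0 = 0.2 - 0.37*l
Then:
No Solution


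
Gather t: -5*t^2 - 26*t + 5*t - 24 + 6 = -5*t^2 - 21*t - 18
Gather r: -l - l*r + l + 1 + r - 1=r*(1 - l)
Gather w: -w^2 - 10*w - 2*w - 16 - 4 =-w^2 - 12*w - 20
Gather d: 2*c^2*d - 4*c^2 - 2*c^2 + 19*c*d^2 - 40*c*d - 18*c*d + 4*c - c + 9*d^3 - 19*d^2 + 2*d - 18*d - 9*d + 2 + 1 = -6*c^2 + 3*c + 9*d^3 + d^2*(19*c - 19) + d*(2*c^2 - 58*c - 25) + 3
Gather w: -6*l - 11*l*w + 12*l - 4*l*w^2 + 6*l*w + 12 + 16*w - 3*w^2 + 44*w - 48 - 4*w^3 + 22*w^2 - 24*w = 6*l - 4*w^3 + w^2*(19 - 4*l) + w*(36 - 5*l) - 36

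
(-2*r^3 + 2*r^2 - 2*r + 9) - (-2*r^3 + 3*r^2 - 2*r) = 9 - r^2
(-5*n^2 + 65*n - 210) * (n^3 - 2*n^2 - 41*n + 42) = -5*n^5 + 75*n^4 - 135*n^3 - 2455*n^2 + 11340*n - 8820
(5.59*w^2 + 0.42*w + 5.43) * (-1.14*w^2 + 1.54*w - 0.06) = -6.3726*w^4 + 8.1298*w^3 - 5.8788*w^2 + 8.337*w - 0.3258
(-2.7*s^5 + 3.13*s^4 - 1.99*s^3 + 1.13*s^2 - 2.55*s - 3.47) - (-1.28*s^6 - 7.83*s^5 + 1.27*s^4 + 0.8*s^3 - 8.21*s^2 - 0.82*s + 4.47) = 1.28*s^6 + 5.13*s^5 + 1.86*s^4 - 2.79*s^3 + 9.34*s^2 - 1.73*s - 7.94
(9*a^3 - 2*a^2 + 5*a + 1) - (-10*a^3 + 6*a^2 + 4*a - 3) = 19*a^3 - 8*a^2 + a + 4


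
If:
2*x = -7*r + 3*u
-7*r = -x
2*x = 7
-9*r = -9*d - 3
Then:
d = 1/6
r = 1/2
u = 7/2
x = 7/2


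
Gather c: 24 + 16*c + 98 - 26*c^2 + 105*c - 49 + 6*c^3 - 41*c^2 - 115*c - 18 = 6*c^3 - 67*c^2 + 6*c + 55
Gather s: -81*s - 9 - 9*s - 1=-90*s - 10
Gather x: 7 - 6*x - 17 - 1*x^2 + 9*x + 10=-x^2 + 3*x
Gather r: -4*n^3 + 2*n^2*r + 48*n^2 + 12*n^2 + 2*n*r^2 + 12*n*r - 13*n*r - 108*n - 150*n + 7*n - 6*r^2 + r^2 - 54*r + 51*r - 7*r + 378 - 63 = -4*n^3 + 60*n^2 - 251*n + r^2*(2*n - 5) + r*(2*n^2 - n - 10) + 315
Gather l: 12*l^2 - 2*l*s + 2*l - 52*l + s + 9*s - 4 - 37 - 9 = 12*l^2 + l*(-2*s - 50) + 10*s - 50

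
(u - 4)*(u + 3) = u^2 - u - 12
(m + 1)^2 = m^2 + 2*m + 1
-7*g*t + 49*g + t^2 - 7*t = (-7*g + t)*(t - 7)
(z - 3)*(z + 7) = z^2 + 4*z - 21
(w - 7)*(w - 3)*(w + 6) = w^3 - 4*w^2 - 39*w + 126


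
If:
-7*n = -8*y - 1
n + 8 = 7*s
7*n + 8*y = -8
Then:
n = -1/2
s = 15/14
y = -9/16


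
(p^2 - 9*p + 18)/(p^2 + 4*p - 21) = (p - 6)/(p + 7)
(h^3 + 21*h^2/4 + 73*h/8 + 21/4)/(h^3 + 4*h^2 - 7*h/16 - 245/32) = 4*(2*h^2 + 7*h + 6)/(8*h^2 + 18*h - 35)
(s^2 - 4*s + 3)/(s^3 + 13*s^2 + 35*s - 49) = (s - 3)/(s^2 + 14*s + 49)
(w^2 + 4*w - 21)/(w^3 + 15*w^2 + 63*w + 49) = (w - 3)/(w^2 + 8*w + 7)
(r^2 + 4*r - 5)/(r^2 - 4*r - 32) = (-r^2 - 4*r + 5)/(-r^2 + 4*r + 32)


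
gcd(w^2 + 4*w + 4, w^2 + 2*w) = w + 2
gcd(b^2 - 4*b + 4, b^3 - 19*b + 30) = b - 2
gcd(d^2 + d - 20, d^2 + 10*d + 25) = d + 5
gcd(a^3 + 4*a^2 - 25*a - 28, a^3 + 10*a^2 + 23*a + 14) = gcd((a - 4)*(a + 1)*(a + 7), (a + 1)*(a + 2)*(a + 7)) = a^2 + 8*a + 7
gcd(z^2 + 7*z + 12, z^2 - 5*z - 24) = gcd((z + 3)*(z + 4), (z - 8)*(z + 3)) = z + 3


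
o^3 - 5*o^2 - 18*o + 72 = (o - 6)*(o - 3)*(o + 4)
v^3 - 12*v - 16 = (v - 4)*(v + 2)^2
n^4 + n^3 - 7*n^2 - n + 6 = (n - 2)*(n - 1)*(n + 1)*(n + 3)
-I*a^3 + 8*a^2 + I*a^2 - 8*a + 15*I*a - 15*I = (a + 3*I)*(a + 5*I)*(-I*a + I)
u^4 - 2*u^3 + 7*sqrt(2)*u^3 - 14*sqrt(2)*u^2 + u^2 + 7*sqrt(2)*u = u*(u - 1)^2*(u + 7*sqrt(2))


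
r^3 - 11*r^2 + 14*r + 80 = (r - 8)*(r - 5)*(r + 2)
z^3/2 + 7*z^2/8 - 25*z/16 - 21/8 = (z/2 + 1)*(z - 7/4)*(z + 3/2)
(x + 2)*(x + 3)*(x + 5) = x^3 + 10*x^2 + 31*x + 30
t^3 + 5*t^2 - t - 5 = (t - 1)*(t + 1)*(t + 5)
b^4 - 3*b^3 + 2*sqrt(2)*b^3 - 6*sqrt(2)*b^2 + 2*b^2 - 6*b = b*(b - 3)*(b + sqrt(2))^2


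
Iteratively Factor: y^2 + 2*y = (y)*(y + 2)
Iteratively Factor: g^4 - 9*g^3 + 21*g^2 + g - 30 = (g + 1)*(g^3 - 10*g^2 + 31*g - 30) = (g - 3)*(g + 1)*(g^2 - 7*g + 10) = (g - 5)*(g - 3)*(g + 1)*(g - 2)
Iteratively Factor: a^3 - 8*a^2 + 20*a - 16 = (a - 2)*(a^2 - 6*a + 8) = (a - 4)*(a - 2)*(a - 2)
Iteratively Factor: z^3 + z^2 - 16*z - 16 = (z + 4)*(z^2 - 3*z - 4) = (z - 4)*(z + 4)*(z + 1)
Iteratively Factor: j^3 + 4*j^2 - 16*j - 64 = (j - 4)*(j^2 + 8*j + 16) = (j - 4)*(j + 4)*(j + 4)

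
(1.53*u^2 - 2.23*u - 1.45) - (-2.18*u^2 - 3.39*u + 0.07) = 3.71*u^2 + 1.16*u - 1.52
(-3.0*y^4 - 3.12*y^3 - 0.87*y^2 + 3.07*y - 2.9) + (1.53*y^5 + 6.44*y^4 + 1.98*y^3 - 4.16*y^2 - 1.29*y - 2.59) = 1.53*y^5 + 3.44*y^4 - 1.14*y^3 - 5.03*y^2 + 1.78*y - 5.49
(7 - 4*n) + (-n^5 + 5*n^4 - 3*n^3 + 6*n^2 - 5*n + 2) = -n^5 + 5*n^4 - 3*n^3 + 6*n^2 - 9*n + 9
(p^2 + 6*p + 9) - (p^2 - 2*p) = 8*p + 9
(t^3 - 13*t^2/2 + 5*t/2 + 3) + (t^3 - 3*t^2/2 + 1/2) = 2*t^3 - 8*t^2 + 5*t/2 + 7/2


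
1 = 1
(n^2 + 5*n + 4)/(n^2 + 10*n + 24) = (n + 1)/(n + 6)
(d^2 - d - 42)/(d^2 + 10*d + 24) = (d - 7)/(d + 4)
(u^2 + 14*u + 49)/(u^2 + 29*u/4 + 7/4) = 4*(u + 7)/(4*u + 1)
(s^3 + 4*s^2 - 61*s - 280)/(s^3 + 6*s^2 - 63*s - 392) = (s + 5)/(s + 7)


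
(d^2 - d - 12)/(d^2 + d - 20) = (d + 3)/(d + 5)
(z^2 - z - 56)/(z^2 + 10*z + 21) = (z - 8)/(z + 3)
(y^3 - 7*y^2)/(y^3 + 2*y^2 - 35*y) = y*(y - 7)/(y^2 + 2*y - 35)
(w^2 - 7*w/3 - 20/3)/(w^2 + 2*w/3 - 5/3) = (w - 4)/(w - 1)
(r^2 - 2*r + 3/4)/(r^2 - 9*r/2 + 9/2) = (r - 1/2)/(r - 3)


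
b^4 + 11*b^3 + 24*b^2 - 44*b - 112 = (b - 2)*(b + 2)*(b + 4)*(b + 7)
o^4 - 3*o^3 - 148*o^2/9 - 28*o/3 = o*(o - 6)*(o + 2/3)*(o + 7/3)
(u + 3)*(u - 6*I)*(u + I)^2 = u^4 + 3*u^3 - 4*I*u^3 + 11*u^2 - 12*I*u^2 + 33*u + 6*I*u + 18*I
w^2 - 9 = (w - 3)*(w + 3)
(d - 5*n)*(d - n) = d^2 - 6*d*n + 5*n^2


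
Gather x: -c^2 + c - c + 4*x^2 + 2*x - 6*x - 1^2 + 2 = -c^2 + 4*x^2 - 4*x + 1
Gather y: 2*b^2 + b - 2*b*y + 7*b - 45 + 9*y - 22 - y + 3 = 2*b^2 + 8*b + y*(8 - 2*b) - 64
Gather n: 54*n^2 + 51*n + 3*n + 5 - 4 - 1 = 54*n^2 + 54*n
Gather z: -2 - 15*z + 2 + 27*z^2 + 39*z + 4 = 27*z^2 + 24*z + 4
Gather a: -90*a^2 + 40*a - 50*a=-90*a^2 - 10*a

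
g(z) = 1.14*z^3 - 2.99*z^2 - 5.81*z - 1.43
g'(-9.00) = 325.03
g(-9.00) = -1022.39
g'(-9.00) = 325.03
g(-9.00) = -1022.39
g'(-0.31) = -3.63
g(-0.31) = 0.05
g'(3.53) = 15.70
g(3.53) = -9.05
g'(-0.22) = -4.33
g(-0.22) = -0.31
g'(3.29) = 11.53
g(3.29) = -12.31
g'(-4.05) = 74.51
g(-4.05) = -102.67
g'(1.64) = -6.42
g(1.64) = -13.97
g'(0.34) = -7.45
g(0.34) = -3.71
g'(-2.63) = 33.57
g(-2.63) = -27.57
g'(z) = 3.42*z^2 - 5.98*z - 5.81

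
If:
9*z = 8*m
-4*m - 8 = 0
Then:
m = -2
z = -16/9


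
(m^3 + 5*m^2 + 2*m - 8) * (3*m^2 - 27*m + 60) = 3*m^5 - 12*m^4 - 69*m^3 + 222*m^2 + 336*m - 480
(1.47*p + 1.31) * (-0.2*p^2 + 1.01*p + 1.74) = -0.294*p^3 + 1.2227*p^2 + 3.8809*p + 2.2794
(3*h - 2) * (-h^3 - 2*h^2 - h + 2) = -3*h^4 - 4*h^3 + h^2 + 8*h - 4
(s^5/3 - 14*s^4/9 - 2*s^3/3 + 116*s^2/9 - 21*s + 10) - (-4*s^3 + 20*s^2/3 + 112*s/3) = s^5/3 - 14*s^4/9 + 10*s^3/3 + 56*s^2/9 - 175*s/3 + 10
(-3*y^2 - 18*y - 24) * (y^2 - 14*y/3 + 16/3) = -3*y^4 - 4*y^3 + 44*y^2 + 16*y - 128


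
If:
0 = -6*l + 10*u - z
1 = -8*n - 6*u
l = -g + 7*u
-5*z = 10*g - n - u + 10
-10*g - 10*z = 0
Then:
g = -432/211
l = -459/422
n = 89/422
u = -189/422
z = 432/211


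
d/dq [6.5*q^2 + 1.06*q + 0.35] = 13.0*q + 1.06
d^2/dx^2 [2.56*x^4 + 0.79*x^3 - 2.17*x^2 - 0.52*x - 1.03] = 30.72*x^2 + 4.74*x - 4.34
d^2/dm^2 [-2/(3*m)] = -4/(3*m^3)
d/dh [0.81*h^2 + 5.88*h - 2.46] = 1.62*h + 5.88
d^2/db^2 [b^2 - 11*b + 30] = 2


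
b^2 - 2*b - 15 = (b - 5)*(b + 3)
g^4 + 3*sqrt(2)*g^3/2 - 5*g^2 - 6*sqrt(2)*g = g*(g - 3*sqrt(2)/2)*(g + sqrt(2))*(g + 2*sqrt(2))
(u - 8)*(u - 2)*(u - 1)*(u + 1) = u^4 - 10*u^3 + 15*u^2 + 10*u - 16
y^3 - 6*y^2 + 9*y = y*(y - 3)^2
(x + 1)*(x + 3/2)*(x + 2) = x^3 + 9*x^2/2 + 13*x/2 + 3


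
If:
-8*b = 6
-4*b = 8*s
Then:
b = -3/4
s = 3/8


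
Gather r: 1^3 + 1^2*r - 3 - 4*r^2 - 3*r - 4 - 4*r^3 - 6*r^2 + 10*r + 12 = -4*r^3 - 10*r^2 + 8*r + 6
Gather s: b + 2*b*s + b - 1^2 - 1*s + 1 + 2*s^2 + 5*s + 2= 2*b + 2*s^2 + s*(2*b + 4) + 2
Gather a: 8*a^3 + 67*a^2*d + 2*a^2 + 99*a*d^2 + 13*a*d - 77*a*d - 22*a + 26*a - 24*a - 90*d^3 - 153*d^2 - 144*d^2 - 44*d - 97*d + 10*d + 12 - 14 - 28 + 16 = 8*a^3 + a^2*(67*d + 2) + a*(99*d^2 - 64*d - 20) - 90*d^3 - 297*d^2 - 131*d - 14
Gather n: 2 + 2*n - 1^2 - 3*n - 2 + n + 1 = 0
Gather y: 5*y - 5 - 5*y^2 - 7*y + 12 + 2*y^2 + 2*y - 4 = 3 - 3*y^2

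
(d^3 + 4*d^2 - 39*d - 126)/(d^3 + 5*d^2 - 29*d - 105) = (d - 6)/(d - 5)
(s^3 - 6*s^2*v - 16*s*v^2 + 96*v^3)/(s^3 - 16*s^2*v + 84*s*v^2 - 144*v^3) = (s + 4*v)/(s - 6*v)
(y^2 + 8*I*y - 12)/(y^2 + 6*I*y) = (y + 2*I)/y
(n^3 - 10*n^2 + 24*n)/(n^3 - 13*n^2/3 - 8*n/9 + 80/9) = 9*n*(n - 6)/(9*n^2 - 3*n - 20)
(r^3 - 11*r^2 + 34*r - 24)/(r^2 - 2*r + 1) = (r^2 - 10*r + 24)/(r - 1)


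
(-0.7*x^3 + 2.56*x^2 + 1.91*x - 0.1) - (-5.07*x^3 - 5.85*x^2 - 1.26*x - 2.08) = 4.37*x^3 + 8.41*x^2 + 3.17*x + 1.98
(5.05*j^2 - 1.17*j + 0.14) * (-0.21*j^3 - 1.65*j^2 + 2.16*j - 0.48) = -1.0605*j^5 - 8.0868*j^4 + 12.8091*j^3 - 5.1822*j^2 + 0.864*j - 0.0672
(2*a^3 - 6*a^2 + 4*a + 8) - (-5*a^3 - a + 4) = 7*a^3 - 6*a^2 + 5*a + 4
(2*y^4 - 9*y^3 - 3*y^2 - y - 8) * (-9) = -18*y^4 + 81*y^3 + 27*y^2 + 9*y + 72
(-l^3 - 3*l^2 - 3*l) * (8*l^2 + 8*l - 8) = -8*l^5 - 32*l^4 - 40*l^3 + 24*l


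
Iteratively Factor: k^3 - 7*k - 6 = (k + 2)*(k^2 - 2*k - 3) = (k + 1)*(k + 2)*(k - 3)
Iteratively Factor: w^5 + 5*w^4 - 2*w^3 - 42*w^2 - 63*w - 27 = (w - 3)*(w^4 + 8*w^3 + 22*w^2 + 24*w + 9) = (w - 3)*(w + 3)*(w^3 + 5*w^2 + 7*w + 3) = (w - 3)*(w + 3)^2*(w^2 + 2*w + 1) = (w - 3)*(w + 1)*(w + 3)^2*(w + 1)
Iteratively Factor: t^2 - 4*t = (t - 4)*(t)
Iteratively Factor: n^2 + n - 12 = (n + 4)*(n - 3)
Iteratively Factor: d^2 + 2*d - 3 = (d + 3)*(d - 1)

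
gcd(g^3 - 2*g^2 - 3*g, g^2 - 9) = g - 3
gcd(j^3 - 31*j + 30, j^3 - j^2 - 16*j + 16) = j - 1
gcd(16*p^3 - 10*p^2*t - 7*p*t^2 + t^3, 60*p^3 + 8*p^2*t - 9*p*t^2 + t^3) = 2*p + t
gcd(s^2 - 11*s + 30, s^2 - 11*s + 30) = s^2 - 11*s + 30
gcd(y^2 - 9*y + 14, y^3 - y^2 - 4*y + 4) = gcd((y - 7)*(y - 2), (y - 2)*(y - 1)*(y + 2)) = y - 2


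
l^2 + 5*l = l*(l + 5)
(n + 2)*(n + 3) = n^2 + 5*n + 6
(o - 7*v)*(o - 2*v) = o^2 - 9*o*v + 14*v^2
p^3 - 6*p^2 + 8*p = p*(p - 4)*(p - 2)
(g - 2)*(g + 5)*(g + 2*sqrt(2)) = g^3 + 2*sqrt(2)*g^2 + 3*g^2 - 10*g + 6*sqrt(2)*g - 20*sqrt(2)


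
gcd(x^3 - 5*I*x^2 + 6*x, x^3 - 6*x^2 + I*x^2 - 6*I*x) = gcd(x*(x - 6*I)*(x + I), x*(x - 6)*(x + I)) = x^2 + I*x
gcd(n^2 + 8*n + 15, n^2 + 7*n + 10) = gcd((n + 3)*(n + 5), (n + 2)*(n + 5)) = n + 5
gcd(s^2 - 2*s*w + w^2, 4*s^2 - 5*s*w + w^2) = s - w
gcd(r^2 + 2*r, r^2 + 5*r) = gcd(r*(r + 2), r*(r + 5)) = r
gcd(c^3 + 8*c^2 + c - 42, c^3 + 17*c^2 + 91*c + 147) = c^2 + 10*c + 21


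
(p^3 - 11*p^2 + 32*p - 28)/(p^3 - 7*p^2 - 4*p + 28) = (p - 2)/(p + 2)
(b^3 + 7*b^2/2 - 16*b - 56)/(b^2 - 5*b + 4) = (b^2 + 15*b/2 + 14)/(b - 1)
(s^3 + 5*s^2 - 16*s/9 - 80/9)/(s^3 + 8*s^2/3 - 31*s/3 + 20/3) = (s + 4/3)/(s - 1)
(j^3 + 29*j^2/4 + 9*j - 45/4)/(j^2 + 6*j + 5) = (4*j^2 + 9*j - 9)/(4*(j + 1))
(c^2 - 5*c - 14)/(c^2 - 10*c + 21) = (c + 2)/(c - 3)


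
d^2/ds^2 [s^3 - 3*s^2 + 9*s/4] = 6*s - 6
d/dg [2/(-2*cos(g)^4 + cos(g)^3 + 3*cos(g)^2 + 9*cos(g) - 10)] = 2*(3*cos(g)^2 - 2*cos(3*g) + 9)*sin(g)/(2*(1 - cos(g)^2)^2 - cos(g)^3 + cos(g)^2 - 9*cos(g) + 8)^2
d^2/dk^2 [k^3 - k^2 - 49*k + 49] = 6*k - 2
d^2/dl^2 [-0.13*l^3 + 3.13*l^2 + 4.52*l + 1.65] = 6.26 - 0.78*l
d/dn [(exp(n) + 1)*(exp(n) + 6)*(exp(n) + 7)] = (3*exp(2*n) + 28*exp(n) + 55)*exp(n)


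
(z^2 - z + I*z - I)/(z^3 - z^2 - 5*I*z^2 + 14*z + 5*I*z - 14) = (z + I)/(z^2 - 5*I*z + 14)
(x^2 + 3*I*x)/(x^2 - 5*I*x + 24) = x/(x - 8*I)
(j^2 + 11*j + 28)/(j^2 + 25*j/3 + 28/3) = 3*(j + 4)/(3*j + 4)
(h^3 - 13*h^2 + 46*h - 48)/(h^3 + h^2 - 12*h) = (h^2 - 10*h + 16)/(h*(h + 4))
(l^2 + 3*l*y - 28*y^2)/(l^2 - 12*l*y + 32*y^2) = (-l - 7*y)/(-l + 8*y)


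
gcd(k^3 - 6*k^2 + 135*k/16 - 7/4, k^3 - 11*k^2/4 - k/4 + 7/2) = k - 7/4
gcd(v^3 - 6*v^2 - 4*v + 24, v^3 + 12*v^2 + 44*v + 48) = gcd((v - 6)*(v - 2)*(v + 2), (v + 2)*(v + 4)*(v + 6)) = v + 2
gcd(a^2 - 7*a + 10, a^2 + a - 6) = a - 2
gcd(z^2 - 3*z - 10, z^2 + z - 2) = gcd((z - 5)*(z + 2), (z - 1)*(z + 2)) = z + 2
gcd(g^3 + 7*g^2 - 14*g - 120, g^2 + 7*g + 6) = g + 6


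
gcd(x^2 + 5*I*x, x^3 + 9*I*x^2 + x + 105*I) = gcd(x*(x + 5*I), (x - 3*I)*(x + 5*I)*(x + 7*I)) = x + 5*I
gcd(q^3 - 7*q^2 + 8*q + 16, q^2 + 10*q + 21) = 1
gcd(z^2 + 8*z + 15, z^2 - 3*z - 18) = z + 3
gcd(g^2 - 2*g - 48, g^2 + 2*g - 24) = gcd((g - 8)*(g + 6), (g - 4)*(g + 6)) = g + 6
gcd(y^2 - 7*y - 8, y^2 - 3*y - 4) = y + 1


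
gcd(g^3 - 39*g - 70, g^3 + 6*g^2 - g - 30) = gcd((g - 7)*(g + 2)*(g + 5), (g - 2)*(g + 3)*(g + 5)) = g + 5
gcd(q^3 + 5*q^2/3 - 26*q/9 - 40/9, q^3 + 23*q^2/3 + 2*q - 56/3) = q + 2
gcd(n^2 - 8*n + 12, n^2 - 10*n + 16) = n - 2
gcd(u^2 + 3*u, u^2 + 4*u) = u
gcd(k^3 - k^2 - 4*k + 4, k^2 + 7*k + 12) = 1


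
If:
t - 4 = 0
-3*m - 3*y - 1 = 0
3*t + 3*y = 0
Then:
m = 11/3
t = 4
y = -4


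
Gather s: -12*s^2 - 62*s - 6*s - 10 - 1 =-12*s^2 - 68*s - 11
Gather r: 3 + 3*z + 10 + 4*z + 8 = 7*z + 21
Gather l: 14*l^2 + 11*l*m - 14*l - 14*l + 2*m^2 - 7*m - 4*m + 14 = 14*l^2 + l*(11*m - 28) + 2*m^2 - 11*m + 14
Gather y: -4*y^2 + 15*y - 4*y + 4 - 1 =-4*y^2 + 11*y + 3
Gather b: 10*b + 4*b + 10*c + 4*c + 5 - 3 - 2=14*b + 14*c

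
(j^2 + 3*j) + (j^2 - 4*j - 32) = 2*j^2 - j - 32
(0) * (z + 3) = 0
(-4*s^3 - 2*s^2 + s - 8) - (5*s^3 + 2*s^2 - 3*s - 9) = -9*s^3 - 4*s^2 + 4*s + 1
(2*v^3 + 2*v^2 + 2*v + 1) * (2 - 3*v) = -6*v^4 - 2*v^3 - 2*v^2 + v + 2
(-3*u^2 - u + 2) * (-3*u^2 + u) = 9*u^4 - 7*u^2 + 2*u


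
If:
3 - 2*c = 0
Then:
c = 3/2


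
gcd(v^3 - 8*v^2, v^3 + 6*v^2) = v^2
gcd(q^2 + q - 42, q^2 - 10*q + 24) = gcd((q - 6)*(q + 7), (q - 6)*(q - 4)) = q - 6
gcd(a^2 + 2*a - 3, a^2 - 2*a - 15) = a + 3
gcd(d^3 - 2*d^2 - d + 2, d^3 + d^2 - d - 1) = d^2 - 1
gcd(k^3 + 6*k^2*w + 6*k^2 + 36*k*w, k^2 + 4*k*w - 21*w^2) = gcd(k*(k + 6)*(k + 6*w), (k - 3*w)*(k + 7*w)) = 1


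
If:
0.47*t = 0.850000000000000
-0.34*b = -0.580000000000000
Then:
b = 1.71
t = 1.81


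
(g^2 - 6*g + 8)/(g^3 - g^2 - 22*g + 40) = 1/(g + 5)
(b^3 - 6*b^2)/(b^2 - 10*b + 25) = b^2*(b - 6)/(b^2 - 10*b + 25)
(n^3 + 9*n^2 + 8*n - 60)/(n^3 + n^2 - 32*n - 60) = (n^2 + 4*n - 12)/(n^2 - 4*n - 12)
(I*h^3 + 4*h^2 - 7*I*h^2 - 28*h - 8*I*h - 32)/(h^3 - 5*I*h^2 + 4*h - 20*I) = (I*h^3 + h^2*(4 - 7*I) + h*(-28 - 8*I) - 32)/(h^3 - 5*I*h^2 + 4*h - 20*I)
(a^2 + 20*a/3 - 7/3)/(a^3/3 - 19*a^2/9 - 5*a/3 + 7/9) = 3*(a + 7)/(a^2 - 6*a - 7)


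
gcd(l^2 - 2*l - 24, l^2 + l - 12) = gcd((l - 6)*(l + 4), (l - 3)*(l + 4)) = l + 4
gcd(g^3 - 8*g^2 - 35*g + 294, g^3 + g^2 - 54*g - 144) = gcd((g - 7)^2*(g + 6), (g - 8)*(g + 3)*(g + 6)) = g + 6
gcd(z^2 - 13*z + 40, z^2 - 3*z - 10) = z - 5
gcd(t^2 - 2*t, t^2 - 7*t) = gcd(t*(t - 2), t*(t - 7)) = t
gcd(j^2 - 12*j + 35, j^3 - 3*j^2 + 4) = 1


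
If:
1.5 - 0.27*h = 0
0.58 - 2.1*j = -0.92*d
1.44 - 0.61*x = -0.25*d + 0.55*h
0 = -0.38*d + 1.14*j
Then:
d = -2.64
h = 5.56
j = -0.88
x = -3.73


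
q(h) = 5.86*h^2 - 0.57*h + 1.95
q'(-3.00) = -35.73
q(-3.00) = 56.40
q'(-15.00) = -176.37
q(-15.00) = 1329.00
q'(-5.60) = -66.20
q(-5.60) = 188.91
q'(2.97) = 34.24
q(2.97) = 51.95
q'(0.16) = 1.31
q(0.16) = 2.01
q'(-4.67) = -55.30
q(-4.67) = 132.41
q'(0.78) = 8.57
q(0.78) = 5.07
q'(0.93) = 10.33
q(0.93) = 6.49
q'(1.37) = 15.49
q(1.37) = 12.17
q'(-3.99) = -47.33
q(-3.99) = 97.52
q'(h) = 11.72*h - 0.57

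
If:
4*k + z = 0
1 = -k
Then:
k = -1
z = 4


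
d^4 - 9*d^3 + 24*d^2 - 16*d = d*(d - 4)^2*(d - 1)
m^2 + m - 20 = (m - 4)*(m + 5)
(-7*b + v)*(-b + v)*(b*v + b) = 7*b^3*v + 7*b^3 - 8*b^2*v^2 - 8*b^2*v + b*v^3 + b*v^2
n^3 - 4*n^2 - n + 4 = (n - 4)*(n - 1)*(n + 1)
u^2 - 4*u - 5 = (u - 5)*(u + 1)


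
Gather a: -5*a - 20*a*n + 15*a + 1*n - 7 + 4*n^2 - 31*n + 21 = a*(10 - 20*n) + 4*n^2 - 30*n + 14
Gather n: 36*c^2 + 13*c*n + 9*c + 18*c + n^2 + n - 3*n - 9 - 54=36*c^2 + 27*c + n^2 + n*(13*c - 2) - 63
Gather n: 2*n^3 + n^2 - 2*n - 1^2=2*n^3 + n^2 - 2*n - 1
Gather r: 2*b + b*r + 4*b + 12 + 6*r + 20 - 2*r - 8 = 6*b + r*(b + 4) + 24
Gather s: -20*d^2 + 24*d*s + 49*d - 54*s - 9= -20*d^2 + 49*d + s*(24*d - 54) - 9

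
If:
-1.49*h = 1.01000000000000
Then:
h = -0.68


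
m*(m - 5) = m^2 - 5*m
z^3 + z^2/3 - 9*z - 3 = (z - 3)*(z + 1/3)*(z + 3)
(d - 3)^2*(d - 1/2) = d^3 - 13*d^2/2 + 12*d - 9/2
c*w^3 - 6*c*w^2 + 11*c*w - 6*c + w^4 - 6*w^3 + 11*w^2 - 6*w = (c + w)*(w - 3)*(w - 2)*(w - 1)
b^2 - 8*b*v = b*(b - 8*v)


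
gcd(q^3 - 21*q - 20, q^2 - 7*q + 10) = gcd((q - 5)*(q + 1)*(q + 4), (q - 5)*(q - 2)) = q - 5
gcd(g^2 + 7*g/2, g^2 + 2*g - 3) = 1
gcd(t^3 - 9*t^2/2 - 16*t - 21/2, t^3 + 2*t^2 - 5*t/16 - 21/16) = t + 1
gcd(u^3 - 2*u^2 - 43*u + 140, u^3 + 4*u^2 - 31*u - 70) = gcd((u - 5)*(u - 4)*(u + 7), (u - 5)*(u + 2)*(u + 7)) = u^2 + 2*u - 35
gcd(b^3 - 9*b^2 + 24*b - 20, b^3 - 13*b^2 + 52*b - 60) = b^2 - 7*b + 10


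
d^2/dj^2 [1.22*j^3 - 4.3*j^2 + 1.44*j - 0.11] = 7.32*j - 8.6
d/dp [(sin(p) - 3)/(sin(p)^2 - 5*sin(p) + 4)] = (6*sin(p) + cos(p)^2 - 12)*cos(p)/(sin(p)^2 - 5*sin(p) + 4)^2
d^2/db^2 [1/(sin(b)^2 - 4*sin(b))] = 2*(-2*sin(b) + 6 - 5/sin(b) - 12/sin(b)^2 + 16/sin(b)^3)/(sin(b) - 4)^3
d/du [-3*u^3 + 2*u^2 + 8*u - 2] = -9*u^2 + 4*u + 8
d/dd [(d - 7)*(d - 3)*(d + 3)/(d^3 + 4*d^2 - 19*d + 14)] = (11*d^4 - 20*d^3 + 22*d^2 - 700*d + 1071)/(d^6 + 8*d^5 - 22*d^4 - 124*d^3 + 473*d^2 - 532*d + 196)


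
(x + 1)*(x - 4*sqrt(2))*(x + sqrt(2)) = x^3 - 3*sqrt(2)*x^2 + x^2 - 8*x - 3*sqrt(2)*x - 8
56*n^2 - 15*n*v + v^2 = (-8*n + v)*(-7*n + v)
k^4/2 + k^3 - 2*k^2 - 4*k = k*(k/2 + 1)*(k - 2)*(k + 2)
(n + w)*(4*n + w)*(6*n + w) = 24*n^3 + 34*n^2*w + 11*n*w^2 + w^3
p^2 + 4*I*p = p*(p + 4*I)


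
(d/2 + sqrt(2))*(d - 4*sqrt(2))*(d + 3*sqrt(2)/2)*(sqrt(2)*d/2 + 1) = sqrt(2)*d^4/4 + d^3/4 - 23*sqrt(2)*d^2/4 - 23*d - 12*sqrt(2)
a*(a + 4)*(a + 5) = a^3 + 9*a^2 + 20*a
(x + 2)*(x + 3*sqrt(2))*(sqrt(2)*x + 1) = sqrt(2)*x^3 + 2*sqrt(2)*x^2 + 7*x^2 + 3*sqrt(2)*x + 14*x + 6*sqrt(2)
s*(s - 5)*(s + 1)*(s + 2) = s^4 - 2*s^3 - 13*s^2 - 10*s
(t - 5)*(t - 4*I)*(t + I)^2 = t^4 - 5*t^3 - 2*I*t^3 + 7*t^2 + 10*I*t^2 - 35*t + 4*I*t - 20*I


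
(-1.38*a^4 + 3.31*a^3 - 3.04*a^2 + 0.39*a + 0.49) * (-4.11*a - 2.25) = 5.6718*a^5 - 10.4991*a^4 + 5.0469*a^3 + 5.2371*a^2 - 2.8914*a - 1.1025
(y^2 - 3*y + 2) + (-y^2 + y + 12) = 14 - 2*y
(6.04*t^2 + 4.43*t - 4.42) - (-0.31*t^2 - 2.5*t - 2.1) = 6.35*t^2 + 6.93*t - 2.32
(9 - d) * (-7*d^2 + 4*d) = 7*d^3 - 67*d^2 + 36*d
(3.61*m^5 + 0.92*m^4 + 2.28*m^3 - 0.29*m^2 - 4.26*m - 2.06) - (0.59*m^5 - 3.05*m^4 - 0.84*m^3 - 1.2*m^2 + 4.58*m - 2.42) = 3.02*m^5 + 3.97*m^4 + 3.12*m^3 + 0.91*m^2 - 8.84*m + 0.36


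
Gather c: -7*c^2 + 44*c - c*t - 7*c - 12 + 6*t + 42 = -7*c^2 + c*(37 - t) + 6*t + 30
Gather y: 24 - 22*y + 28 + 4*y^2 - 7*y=4*y^2 - 29*y + 52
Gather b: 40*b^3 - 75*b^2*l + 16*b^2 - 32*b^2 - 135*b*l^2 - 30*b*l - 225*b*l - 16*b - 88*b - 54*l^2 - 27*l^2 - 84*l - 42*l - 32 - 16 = 40*b^3 + b^2*(-75*l - 16) + b*(-135*l^2 - 255*l - 104) - 81*l^2 - 126*l - 48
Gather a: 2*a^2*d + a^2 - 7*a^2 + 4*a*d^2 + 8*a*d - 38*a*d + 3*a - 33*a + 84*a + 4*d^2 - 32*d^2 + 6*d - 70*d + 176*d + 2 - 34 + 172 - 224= a^2*(2*d - 6) + a*(4*d^2 - 30*d + 54) - 28*d^2 + 112*d - 84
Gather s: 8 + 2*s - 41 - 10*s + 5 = -8*s - 28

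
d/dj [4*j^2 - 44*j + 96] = 8*j - 44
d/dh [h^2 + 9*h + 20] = 2*h + 9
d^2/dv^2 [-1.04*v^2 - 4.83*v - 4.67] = -2.08000000000000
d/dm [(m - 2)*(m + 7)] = 2*m + 5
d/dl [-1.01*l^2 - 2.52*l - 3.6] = -2.02*l - 2.52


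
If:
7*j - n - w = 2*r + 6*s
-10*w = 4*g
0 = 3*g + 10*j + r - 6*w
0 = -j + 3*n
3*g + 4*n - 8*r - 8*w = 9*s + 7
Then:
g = -5*w/2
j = 489*w/248 + 21/124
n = 163*w/248 + 7/124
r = -771*w/124 - 105/62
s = 127*w/31 + 70/93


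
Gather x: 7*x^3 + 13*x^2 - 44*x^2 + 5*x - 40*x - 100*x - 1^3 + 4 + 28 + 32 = 7*x^3 - 31*x^2 - 135*x + 63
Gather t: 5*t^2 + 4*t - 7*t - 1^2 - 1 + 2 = 5*t^2 - 3*t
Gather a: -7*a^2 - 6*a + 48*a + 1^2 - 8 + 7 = -7*a^2 + 42*a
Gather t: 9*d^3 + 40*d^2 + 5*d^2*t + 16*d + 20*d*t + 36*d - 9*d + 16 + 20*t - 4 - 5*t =9*d^3 + 40*d^2 + 43*d + t*(5*d^2 + 20*d + 15) + 12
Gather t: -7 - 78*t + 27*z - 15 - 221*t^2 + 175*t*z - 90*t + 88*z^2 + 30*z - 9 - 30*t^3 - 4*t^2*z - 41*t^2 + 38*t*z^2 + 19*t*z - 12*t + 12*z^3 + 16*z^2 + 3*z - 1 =-30*t^3 + t^2*(-4*z - 262) + t*(38*z^2 + 194*z - 180) + 12*z^3 + 104*z^2 + 60*z - 32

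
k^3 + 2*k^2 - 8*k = k*(k - 2)*(k + 4)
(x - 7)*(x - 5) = x^2 - 12*x + 35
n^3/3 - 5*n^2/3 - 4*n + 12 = (n/3 + 1)*(n - 6)*(n - 2)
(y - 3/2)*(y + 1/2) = y^2 - y - 3/4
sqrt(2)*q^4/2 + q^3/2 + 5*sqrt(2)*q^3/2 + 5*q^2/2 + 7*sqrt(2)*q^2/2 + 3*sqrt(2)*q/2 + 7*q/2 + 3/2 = (q + 1)^2*(q + 3)*(sqrt(2)*q/2 + 1/2)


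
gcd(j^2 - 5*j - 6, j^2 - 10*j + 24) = j - 6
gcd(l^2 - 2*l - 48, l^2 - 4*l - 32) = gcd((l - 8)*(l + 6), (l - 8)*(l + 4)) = l - 8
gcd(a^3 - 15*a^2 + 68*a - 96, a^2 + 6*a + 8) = 1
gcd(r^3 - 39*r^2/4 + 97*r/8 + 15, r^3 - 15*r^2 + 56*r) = r - 8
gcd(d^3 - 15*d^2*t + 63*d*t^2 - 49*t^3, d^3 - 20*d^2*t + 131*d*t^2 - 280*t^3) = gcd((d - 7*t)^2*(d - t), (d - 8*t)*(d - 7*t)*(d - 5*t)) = -d + 7*t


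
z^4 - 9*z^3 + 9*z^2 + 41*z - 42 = (z - 7)*(z - 3)*(z - 1)*(z + 2)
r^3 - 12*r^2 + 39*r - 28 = (r - 7)*(r - 4)*(r - 1)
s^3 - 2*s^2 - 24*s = s*(s - 6)*(s + 4)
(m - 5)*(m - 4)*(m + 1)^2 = m^4 - 7*m^3 + 3*m^2 + 31*m + 20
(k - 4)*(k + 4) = k^2 - 16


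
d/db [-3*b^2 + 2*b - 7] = 2 - 6*b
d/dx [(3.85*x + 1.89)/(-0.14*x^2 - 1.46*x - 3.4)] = (0.539*x^2 + 0.5292*x - 10.3306)/(0.0196*x^4 + 0.4088*x^3 + 3.0836*x^2 + 9.928*x + 11.56)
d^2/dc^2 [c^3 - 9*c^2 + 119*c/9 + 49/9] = 6*c - 18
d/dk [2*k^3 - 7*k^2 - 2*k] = 6*k^2 - 14*k - 2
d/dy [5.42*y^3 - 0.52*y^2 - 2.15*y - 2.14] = 16.26*y^2 - 1.04*y - 2.15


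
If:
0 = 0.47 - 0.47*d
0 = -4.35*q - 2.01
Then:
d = 1.00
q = -0.46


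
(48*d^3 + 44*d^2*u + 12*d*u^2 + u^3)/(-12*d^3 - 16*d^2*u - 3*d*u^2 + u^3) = (24*d^2 + 10*d*u + u^2)/(-6*d^2 - 5*d*u + u^2)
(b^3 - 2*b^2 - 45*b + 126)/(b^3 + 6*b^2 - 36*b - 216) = (b^2 + 4*b - 21)/(b^2 + 12*b + 36)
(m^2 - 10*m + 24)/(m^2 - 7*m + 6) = (m - 4)/(m - 1)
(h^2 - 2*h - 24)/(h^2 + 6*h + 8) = (h - 6)/(h + 2)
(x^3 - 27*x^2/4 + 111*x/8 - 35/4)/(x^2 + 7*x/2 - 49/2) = (4*x^2 - 13*x + 10)/(4*(x + 7))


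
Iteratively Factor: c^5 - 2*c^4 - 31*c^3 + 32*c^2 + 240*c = (c + 3)*(c^4 - 5*c^3 - 16*c^2 + 80*c) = (c - 5)*(c + 3)*(c^3 - 16*c) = (c - 5)*(c - 4)*(c + 3)*(c^2 + 4*c) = (c - 5)*(c - 4)*(c + 3)*(c + 4)*(c)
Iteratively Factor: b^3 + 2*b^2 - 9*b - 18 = (b + 3)*(b^2 - b - 6) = (b + 2)*(b + 3)*(b - 3)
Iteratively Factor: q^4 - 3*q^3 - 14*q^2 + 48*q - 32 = (q - 2)*(q^3 - q^2 - 16*q + 16) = (q - 2)*(q - 1)*(q^2 - 16) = (q - 4)*(q - 2)*(q - 1)*(q + 4)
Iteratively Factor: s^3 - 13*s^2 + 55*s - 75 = (s - 3)*(s^2 - 10*s + 25) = (s - 5)*(s - 3)*(s - 5)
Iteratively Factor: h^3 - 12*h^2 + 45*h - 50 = (h - 5)*(h^2 - 7*h + 10) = (h - 5)^2*(h - 2)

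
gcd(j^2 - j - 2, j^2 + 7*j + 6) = j + 1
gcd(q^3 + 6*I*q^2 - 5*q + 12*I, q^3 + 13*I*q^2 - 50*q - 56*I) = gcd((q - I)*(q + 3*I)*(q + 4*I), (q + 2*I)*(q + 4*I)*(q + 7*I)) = q + 4*I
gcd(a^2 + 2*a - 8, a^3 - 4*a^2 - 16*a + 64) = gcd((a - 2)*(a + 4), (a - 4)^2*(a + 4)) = a + 4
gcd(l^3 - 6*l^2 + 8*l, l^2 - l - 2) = l - 2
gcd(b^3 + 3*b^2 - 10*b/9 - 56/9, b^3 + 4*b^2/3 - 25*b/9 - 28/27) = b^2 + b - 28/9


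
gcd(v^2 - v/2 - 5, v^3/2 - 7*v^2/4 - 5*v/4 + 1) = 1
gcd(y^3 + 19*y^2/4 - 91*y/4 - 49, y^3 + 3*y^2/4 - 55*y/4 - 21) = y^2 - 9*y/4 - 7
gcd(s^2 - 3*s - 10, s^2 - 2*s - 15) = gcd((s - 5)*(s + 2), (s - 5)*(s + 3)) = s - 5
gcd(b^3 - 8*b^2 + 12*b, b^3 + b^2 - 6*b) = b^2 - 2*b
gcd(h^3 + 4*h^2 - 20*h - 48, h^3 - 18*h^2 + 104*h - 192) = h - 4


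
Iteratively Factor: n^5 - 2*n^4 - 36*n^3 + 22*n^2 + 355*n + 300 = (n - 5)*(n^4 + 3*n^3 - 21*n^2 - 83*n - 60) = (n - 5)*(n + 1)*(n^3 + 2*n^2 - 23*n - 60) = (n - 5)^2*(n + 1)*(n^2 + 7*n + 12) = (n - 5)^2*(n + 1)*(n + 3)*(n + 4)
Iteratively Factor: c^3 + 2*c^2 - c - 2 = (c - 1)*(c^2 + 3*c + 2) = (c - 1)*(c + 1)*(c + 2)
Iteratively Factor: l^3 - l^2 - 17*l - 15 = (l + 3)*(l^2 - 4*l - 5) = (l - 5)*(l + 3)*(l + 1)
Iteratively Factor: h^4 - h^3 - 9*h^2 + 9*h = (h - 3)*(h^3 + 2*h^2 - 3*h) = (h - 3)*(h - 1)*(h^2 + 3*h) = (h - 3)*(h - 1)*(h + 3)*(h)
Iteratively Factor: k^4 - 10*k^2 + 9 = (k - 3)*(k^3 + 3*k^2 - k - 3) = (k - 3)*(k + 3)*(k^2 - 1) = (k - 3)*(k + 1)*(k + 3)*(k - 1)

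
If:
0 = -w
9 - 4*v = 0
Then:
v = 9/4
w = 0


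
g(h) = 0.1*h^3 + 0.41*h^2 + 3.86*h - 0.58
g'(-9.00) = 20.78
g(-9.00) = -75.01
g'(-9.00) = 20.78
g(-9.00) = -75.01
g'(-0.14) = 3.75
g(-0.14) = -1.11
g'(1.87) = 6.44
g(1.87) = 8.73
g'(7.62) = 27.53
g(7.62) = 96.88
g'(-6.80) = 12.16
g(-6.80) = -39.31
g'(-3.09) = 4.19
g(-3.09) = -11.54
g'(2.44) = 7.65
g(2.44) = 12.73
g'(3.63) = 10.79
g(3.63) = 23.62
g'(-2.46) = 3.66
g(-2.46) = -9.08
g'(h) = 0.3*h^2 + 0.82*h + 3.86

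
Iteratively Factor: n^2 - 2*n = (n)*(n - 2)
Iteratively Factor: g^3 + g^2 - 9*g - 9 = (g - 3)*(g^2 + 4*g + 3) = (g - 3)*(g + 1)*(g + 3)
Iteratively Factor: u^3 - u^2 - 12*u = (u + 3)*(u^2 - 4*u) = (u - 4)*(u + 3)*(u)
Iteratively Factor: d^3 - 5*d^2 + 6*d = (d - 2)*(d^2 - 3*d) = d*(d - 2)*(d - 3)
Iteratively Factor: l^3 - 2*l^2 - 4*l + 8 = (l - 2)*(l^2 - 4) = (l - 2)^2*(l + 2)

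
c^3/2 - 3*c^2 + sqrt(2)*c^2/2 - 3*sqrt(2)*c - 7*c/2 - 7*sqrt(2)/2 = (c/2 + sqrt(2)/2)*(c - 7)*(c + 1)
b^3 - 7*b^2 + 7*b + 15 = (b - 5)*(b - 3)*(b + 1)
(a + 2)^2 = a^2 + 4*a + 4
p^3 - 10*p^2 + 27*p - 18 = (p - 6)*(p - 3)*(p - 1)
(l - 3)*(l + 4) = l^2 + l - 12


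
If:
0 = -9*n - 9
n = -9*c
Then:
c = 1/9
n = -1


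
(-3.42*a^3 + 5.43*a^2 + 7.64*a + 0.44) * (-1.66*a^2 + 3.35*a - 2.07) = 5.6772*a^5 - 20.4708*a^4 + 12.5875*a^3 + 13.6235*a^2 - 14.3408*a - 0.9108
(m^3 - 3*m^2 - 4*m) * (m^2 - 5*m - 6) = m^5 - 8*m^4 + 5*m^3 + 38*m^2 + 24*m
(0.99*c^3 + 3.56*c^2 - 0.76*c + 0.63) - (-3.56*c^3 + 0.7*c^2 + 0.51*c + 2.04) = 4.55*c^3 + 2.86*c^2 - 1.27*c - 1.41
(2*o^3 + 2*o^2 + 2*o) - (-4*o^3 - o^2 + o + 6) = 6*o^3 + 3*o^2 + o - 6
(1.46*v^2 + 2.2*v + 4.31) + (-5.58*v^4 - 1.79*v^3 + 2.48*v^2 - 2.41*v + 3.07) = -5.58*v^4 - 1.79*v^3 + 3.94*v^2 - 0.21*v + 7.38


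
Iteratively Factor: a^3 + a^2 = (a)*(a^2 + a) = a^2*(a + 1)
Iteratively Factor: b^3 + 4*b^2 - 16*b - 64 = (b - 4)*(b^2 + 8*b + 16) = (b - 4)*(b + 4)*(b + 4)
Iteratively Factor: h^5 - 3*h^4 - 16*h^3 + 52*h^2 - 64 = (h - 2)*(h^4 - h^3 - 18*h^2 + 16*h + 32) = (h - 2)*(h + 1)*(h^3 - 2*h^2 - 16*h + 32) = (h - 2)^2*(h + 1)*(h^2 - 16) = (h - 4)*(h - 2)^2*(h + 1)*(h + 4)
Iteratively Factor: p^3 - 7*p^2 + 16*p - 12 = (p - 2)*(p^2 - 5*p + 6) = (p - 2)^2*(p - 3)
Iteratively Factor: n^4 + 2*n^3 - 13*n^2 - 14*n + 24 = (n + 2)*(n^3 - 13*n + 12) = (n + 2)*(n + 4)*(n^2 - 4*n + 3) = (n - 3)*(n + 2)*(n + 4)*(n - 1)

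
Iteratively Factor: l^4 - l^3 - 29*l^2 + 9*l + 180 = (l + 3)*(l^3 - 4*l^2 - 17*l + 60) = (l - 3)*(l + 3)*(l^2 - l - 20) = (l - 3)*(l + 3)*(l + 4)*(l - 5)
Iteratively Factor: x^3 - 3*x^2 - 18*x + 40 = (x + 4)*(x^2 - 7*x + 10) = (x - 5)*(x + 4)*(x - 2)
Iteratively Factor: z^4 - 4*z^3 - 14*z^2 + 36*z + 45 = (z + 1)*(z^3 - 5*z^2 - 9*z + 45) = (z - 3)*(z + 1)*(z^2 - 2*z - 15) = (z - 3)*(z + 1)*(z + 3)*(z - 5)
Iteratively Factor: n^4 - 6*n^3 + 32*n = (n + 2)*(n^3 - 8*n^2 + 16*n) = (n - 4)*(n + 2)*(n^2 - 4*n) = (n - 4)^2*(n + 2)*(n)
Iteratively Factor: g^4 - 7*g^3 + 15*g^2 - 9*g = (g - 3)*(g^3 - 4*g^2 + 3*g) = (g - 3)^2*(g^2 - g) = (g - 3)^2*(g - 1)*(g)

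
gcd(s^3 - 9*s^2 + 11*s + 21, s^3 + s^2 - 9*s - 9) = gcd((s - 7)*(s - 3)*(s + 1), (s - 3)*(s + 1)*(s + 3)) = s^2 - 2*s - 3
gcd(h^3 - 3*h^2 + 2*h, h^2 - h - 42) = 1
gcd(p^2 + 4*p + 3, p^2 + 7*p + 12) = p + 3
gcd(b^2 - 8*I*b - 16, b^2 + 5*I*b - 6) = 1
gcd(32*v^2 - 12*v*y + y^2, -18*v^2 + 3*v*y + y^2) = 1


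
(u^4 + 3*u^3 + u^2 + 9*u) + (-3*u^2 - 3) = u^4 + 3*u^3 - 2*u^2 + 9*u - 3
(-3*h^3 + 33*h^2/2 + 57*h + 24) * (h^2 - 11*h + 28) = -3*h^5 + 99*h^4/2 - 417*h^3/2 - 141*h^2 + 1332*h + 672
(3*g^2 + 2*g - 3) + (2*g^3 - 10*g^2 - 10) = 2*g^3 - 7*g^2 + 2*g - 13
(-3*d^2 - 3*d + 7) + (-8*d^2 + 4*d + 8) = -11*d^2 + d + 15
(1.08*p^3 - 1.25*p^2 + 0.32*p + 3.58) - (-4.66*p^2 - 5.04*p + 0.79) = 1.08*p^3 + 3.41*p^2 + 5.36*p + 2.79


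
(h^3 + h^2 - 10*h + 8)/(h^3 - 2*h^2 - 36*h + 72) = (h^2 + 3*h - 4)/(h^2 - 36)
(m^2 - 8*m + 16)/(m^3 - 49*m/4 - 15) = 4*(m - 4)/(4*m^2 + 16*m + 15)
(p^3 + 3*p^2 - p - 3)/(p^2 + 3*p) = p - 1/p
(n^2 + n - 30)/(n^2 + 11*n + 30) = (n - 5)/(n + 5)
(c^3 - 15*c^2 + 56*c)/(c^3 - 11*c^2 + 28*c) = (c - 8)/(c - 4)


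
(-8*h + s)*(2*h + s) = -16*h^2 - 6*h*s + s^2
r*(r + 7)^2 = r^3 + 14*r^2 + 49*r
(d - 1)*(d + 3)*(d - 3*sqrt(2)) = d^3 - 3*sqrt(2)*d^2 + 2*d^2 - 6*sqrt(2)*d - 3*d + 9*sqrt(2)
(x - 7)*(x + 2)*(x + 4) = x^3 - x^2 - 34*x - 56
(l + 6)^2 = l^2 + 12*l + 36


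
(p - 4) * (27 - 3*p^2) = -3*p^3 + 12*p^2 + 27*p - 108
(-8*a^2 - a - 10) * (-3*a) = 24*a^3 + 3*a^2 + 30*a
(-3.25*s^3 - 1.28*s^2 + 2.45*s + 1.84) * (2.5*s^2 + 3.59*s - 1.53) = -8.125*s^5 - 14.8675*s^4 + 6.5023*s^3 + 15.3539*s^2 + 2.8571*s - 2.8152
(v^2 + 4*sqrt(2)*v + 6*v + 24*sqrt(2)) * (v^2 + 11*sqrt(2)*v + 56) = v^4 + 6*v^3 + 15*sqrt(2)*v^3 + 90*sqrt(2)*v^2 + 144*v^2 + 224*sqrt(2)*v + 864*v + 1344*sqrt(2)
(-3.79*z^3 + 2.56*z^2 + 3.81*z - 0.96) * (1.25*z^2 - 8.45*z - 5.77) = -4.7375*z^5 + 35.2255*z^4 + 4.9988*z^3 - 48.1657*z^2 - 13.8717*z + 5.5392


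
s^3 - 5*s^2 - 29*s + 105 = (s - 7)*(s - 3)*(s + 5)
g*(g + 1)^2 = g^3 + 2*g^2 + g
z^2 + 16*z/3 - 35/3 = (z - 5/3)*(z + 7)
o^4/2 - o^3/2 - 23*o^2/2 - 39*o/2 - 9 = (o/2 + 1/2)*(o - 6)*(o + 1)*(o + 3)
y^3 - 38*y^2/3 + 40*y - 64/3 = (y - 8)*(y - 4)*(y - 2/3)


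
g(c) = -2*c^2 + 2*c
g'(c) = 2 - 4*c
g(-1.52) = -7.66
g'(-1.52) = 8.08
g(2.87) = -10.73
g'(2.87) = -9.48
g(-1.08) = -4.49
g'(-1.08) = 6.32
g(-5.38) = -68.65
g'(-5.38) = 23.52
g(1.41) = -1.16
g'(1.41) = -3.64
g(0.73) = 0.39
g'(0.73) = -0.92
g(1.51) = -1.54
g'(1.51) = -4.04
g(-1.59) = -8.24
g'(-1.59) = 8.36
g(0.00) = 0.00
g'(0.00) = 2.00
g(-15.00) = -480.00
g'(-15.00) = 62.00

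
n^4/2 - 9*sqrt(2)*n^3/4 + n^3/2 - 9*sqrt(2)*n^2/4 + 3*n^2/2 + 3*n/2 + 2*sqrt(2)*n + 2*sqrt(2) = (n/2 + 1/2)*(n - 4*sqrt(2))*(n - sqrt(2))*(n + sqrt(2)/2)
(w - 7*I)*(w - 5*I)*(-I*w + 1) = -I*w^3 - 11*w^2 + 23*I*w - 35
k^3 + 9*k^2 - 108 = (k - 3)*(k + 6)^2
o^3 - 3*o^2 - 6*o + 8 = (o - 4)*(o - 1)*(o + 2)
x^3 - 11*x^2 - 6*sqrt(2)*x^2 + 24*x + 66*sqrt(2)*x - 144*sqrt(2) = (x - 8)*(x - 3)*(x - 6*sqrt(2))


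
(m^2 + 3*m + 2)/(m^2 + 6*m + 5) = (m + 2)/(m + 5)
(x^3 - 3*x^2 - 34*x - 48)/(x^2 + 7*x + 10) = (x^2 - 5*x - 24)/(x + 5)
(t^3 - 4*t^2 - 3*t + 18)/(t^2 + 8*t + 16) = (t^3 - 4*t^2 - 3*t + 18)/(t^2 + 8*t + 16)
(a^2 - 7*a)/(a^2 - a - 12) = a*(7 - a)/(-a^2 + a + 12)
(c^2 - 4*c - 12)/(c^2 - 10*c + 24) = (c + 2)/(c - 4)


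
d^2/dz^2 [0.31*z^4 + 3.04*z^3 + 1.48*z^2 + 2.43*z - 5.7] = 3.72*z^2 + 18.24*z + 2.96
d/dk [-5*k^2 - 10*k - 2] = -10*k - 10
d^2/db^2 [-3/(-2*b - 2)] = 3/(b + 1)^3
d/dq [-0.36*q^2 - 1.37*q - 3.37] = -0.72*q - 1.37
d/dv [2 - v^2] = -2*v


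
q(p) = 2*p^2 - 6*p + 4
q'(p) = 4*p - 6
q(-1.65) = 19.34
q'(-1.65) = -12.60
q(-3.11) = 42.00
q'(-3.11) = -18.44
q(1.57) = -0.49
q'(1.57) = 0.28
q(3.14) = 4.88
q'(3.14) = 6.56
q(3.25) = 5.62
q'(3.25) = 7.00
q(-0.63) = 8.57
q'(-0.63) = -8.52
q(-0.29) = 5.91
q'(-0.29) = -7.16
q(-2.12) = 25.71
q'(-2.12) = -14.48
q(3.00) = 4.00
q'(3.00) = 6.00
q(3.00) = 4.00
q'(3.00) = 6.00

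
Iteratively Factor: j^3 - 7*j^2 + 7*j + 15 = (j - 5)*(j^2 - 2*j - 3) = (j - 5)*(j + 1)*(j - 3)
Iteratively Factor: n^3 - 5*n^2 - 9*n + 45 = (n - 5)*(n^2 - 9) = (n - 5)*(n - 3)*(n + 3)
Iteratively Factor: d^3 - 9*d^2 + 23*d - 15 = (d - 3)*(d^2 - 6*d + 5) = (d - 3)*(d - 1)*(d - 5)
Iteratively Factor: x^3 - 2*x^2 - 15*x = (x + 3)*(x^2 - 5*x) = (x - 5)*(x + 3)*(x)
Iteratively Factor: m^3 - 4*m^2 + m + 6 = (m + 1)*(m^2 - 5*m + 6) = (m - 3)*(m + 1)*(m - 2)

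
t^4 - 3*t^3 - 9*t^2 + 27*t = t*(t - 3)^2*(t + 3)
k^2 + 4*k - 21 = (k - 3)*(k + 7)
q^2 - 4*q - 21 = (q - 7)*(q + 3)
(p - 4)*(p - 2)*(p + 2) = p^3 - 4*p^2 - 4*p + 16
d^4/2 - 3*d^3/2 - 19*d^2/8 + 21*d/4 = d*(d/2 + 1)*(d - 7/2)*(d - 3/2)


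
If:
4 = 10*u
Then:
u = 2/5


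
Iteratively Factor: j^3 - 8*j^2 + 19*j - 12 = (j - 3)*(j^2 - 5*j + 4) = (j - 3)*(j - 1)*(j - 4)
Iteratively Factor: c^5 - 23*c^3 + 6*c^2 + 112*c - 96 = (c + 3)*(c^4 - 3*c^3 - 14*c^2 + 48*c - 32) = (c - 4)*(c + 3)*(c^3 + c^2 - 10*c + 8) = (c - 4)*(c - 2)*(c + 3)*(c^2 + 3*c - 4) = (c - 4)*(c - 2)*(c + 3)*(c + 4)*(c - 1)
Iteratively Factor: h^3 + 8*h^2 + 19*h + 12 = (h + 3)*(h^2 + 5*h + 4) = (h + 3)*(h + 4)*(h + 1)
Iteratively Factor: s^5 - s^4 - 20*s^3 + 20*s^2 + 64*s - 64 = (s - 2)*(s^4 + s^3 - 18*s^2 - 16*s + 32) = (s - 2)*(s + 2)*(s^3 - s^2 - 16*s + 16) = (s - 2)*(s - 1)*(s + 2)*(s^2 - 16) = (s - 4)*(s - 2)*(s - 1)*(s + 2)*(s + 4)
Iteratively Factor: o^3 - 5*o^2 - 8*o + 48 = (o + 3)*(o^2 - 8*o + 16) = (o - 4)*(o + 3)*(o - 4)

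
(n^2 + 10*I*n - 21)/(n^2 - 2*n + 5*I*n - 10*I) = (n^2 + 10*I*n - 21)/(n^2 + n*(-2 + 5*I) - 10*I)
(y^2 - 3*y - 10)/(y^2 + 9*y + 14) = (y - 5)/(y + 7)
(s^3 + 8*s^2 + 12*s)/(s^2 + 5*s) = (s^2 + 8*s + 12)/(s + 5)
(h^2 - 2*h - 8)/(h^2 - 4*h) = (h + 2)/h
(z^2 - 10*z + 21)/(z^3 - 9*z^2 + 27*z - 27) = (z - 7)/(z^2 - 6*z + 9)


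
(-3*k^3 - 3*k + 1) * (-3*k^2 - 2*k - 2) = 9*k^5 + 6*k^4 + 15*k^3 + 3*k^2 + 4*k - 2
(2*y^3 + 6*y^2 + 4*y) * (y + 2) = 2*y^4 + 10*y^3 + 16*y^2 + 8*y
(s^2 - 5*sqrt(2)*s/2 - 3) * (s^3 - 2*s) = s^5 - 5*sqrt(2)*s^4/2 - 5*s^3 + 5*sqrt(2)*s^2 + 6*s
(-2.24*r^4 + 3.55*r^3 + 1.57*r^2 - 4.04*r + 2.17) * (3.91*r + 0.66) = -8.7584*r^5 + 12.4021*r^4 + 8.4817*r^3 - 14.7602*r^2 + 5.8183*r + 1.4322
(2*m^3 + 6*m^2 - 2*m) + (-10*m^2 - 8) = 2*m^3 - 4*m^2 - 2*m - 8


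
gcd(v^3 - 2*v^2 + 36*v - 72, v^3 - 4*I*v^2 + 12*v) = v - 6*I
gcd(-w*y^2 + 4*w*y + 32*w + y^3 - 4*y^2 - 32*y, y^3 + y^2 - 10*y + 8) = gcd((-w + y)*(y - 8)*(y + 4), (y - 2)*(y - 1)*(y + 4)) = y + 4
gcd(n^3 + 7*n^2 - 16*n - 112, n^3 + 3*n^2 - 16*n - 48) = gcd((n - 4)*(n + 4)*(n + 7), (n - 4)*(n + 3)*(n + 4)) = n^2 - 16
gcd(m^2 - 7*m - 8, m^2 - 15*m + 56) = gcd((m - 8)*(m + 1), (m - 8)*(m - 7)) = m - 8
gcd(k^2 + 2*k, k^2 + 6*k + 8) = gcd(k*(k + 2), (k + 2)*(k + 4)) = k + 2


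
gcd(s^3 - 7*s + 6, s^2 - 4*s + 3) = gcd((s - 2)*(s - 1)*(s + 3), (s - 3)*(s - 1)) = s - 1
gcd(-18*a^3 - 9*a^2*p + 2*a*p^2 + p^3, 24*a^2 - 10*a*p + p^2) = 1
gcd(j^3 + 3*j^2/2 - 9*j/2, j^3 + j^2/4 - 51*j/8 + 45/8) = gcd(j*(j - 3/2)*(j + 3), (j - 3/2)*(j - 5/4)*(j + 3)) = j^2 + 3*j/2 - 9/2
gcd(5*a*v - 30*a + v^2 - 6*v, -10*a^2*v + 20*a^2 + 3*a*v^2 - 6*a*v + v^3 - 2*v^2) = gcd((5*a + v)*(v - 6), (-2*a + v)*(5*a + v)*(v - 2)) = 5*a + v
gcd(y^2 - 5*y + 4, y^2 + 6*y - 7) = y - 1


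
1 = 1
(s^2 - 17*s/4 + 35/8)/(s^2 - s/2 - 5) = (s - 7/4)/(s + 2)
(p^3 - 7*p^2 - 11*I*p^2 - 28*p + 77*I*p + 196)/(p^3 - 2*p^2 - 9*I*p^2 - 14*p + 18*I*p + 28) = (p^2 - p*(7 + 4*I) + 28*I)/(p^2 - 2*p*(1 + I) + 4*I)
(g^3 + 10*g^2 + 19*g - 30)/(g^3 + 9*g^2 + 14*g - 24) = (g + 5)/(g + 4)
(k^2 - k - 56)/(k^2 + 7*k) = (k - 8)/k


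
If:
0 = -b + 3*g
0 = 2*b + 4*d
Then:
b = 3*g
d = -3*g/2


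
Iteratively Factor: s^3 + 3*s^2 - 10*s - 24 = (s + 4)*(s^2 - s - 6) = (s + 2)*(s + 4)*(s - 3)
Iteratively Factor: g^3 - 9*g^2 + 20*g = (g - 5)*(g^2 - 4*g) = g*(g - 5)*(g - 4)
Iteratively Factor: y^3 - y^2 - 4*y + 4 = (y + 2)*(y^2 - 3*y + 2) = (y - 2)*(y + 2)*(y - 1)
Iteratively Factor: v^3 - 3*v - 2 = (v + 1)*(v^2 - v - 2) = (v - 2)*(v + 1)*(v + 1)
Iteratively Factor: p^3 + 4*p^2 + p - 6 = (p + 3)*(p^2 + p - 2) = (p - 1)*(p + 3)*(p + 2)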